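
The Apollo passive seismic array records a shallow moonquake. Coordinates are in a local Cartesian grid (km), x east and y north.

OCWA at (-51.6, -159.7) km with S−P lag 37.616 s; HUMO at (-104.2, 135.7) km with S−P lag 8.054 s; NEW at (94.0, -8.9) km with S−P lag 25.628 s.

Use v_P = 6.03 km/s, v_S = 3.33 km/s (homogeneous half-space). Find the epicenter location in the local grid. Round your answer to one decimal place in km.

Distance from S−P lag: d = Δt · v_P v_S / (v_P − v_S) = Δt · (6.03·3.33)/(6.03−3.33) ≈ 7.4370·Δt.
So d_OCWA = 279.75, d_HUMO = 59.90, d_NEW = 190.60 km.
Circle about each station: (x + 51.6)² + (y + 159.7)² = 279.75²; (x + 104.2)² + (y − 135.7)² = 59.90²; (x − 94.0)² + (y + 8.9)² = 190.60².
Subtracting the OCWA equation from the HUMO and NEW equations removes the quadratic terms:
-105.2 x + 590.8 y = 75777.53
291.2 x + 301.6 y = 22680.26
Solving the 2×2 system: x ≈ -46.4, y ≈ 120.0 km.
Check against OCWA (with the unrounded x, y): √((x + 51.6)²+(y + 159.7)²) = 279.75 ≈ 279.75 km. ✓

(-46.4, 120.0)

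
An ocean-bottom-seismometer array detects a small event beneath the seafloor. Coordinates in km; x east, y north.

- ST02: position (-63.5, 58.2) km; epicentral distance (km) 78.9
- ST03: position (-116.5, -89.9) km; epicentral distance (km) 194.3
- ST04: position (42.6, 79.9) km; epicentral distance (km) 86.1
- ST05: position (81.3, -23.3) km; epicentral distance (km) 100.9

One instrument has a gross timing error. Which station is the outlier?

ST04

Solve using three stations at a time. Using ST02, ST03, ST05 (subtract circle equations pairwise → linear system) gives (x, y) ≈ (15.2, 52.9).
Distances from that point to each station vs reported:
  ST02: calculated 78.9 vs reported 78.9 → residual 0.0 km
  ST03: calculated 194.3 vs reported 194.3 → residual 0.0 km
  ST04: calculated 38.4 vs reported 86.1 → residual 47.7 km
  ST05: calculated 100.9 vs reported 100.9 → residual 0.0 km
ST02, ST03, ST05 are mutually consistent (residuals ≈ 0); ST04 is off by 47.7 km.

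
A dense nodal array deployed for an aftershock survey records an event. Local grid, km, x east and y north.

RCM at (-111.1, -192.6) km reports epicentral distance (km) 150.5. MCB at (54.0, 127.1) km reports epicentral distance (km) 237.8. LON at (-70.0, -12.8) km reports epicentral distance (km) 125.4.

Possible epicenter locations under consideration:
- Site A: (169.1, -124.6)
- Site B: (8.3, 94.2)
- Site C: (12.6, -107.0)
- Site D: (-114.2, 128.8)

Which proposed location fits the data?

For each candidate, compare |candidate − station| to the reported distance:
Site A: residuals RCM 137.8, MCB 39.0, LON 138.5 → max 138.5 km
Site B: residuals RCM 160.2, MCB 181.5, LON 7.2 → max 181.5 km
Site C: residuals RCM 0.1, MCB 0.1, LON 0.1 → max 0.1 km
Site D: residuals RCM 170.9, MCB 69.6, LON 22.9 → max 170.9 km
Only Site C has all residuals ≈ 0.

Site C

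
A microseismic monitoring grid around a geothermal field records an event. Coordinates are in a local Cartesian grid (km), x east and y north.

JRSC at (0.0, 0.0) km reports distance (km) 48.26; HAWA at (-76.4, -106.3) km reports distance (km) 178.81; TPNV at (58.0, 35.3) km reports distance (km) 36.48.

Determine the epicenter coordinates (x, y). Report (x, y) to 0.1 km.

(22.3, 42.8)

Circle about each station: x² + y² = 48.26²; (x + 76.4)² + (y + 106.3)² = 178.81²; (x − 58.0)² + (y − 35.3)² = 36.48².
Subtracting the JRSC equation from the HAWA and TPNV equations removes the quadratic terms:
-152.8 x − 212.6 y = -12507.34
116.0 x + 70.6 y = 5608.33
Solving the 2×2 system: x ≈ 22.3, y ≈ 42.8 km.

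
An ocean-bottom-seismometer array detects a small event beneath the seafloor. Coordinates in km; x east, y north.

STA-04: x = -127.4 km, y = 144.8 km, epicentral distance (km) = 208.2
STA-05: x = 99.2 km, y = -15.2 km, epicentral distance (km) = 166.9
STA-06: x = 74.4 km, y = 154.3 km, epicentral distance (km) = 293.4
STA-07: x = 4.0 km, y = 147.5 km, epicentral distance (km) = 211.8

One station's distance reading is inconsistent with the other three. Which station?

STA-06

Solve using three stations at a time. Using STA-04, STA-05, STA-07 (subtract circle equations pairwise → linear system) gives (x, y) ≈ (-63.4, -53.4).
Distances from that point to each station vs reported:
  STA-04: calculated 208.3 vs reported 208.2 → residual 0.1 km
  STA-05: calculated 167.0 vs reported 166.9 → residual 0.1 km
  STA-06: calculated 249.2 vs reported 293.4 → residual 44.2 km
  STA-07: calculated 211.9 vs reported 211.8 → residual 0.1 km
STA-04, STA-05, STA-07 are mutually consistent (residuals ≈ 0); STA-06 is off by 44.2 km.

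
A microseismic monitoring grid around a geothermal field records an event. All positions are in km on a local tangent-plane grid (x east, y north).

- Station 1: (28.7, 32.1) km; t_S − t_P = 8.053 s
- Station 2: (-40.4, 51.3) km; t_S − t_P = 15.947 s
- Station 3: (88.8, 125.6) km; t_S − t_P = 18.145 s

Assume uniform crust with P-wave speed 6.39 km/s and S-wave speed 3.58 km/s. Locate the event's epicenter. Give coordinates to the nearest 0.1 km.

Distance from S−P lag: d = Δt · v_P v_S / (v_P − v_S) = Δt · (6.39·3.58)/(6.39−3.58) ≈ 8.1410·Δt.
So d_Station 1 = 65.56, d_Station 2 = 129.82, d_Station 3 = 147.72 km.
Circle about each station: (x − 28.7)² + (y − 32.1)² = 65.56²; (x + 40.4)² + (y − 51.3)² = 129.82²; (x − 88.8)² + (y − 125.6)² = 147.72².
Subtracting the Station 1 equation from the Station 2 and Station 3 equations removes the quadratic terms:
-138.2 x + 38.4 y = -10145.37
120.2 x + 187.0 y = 4283.62
Solving the 2×2 system: x ≈ 67.7, y ≈ -20.6 km.
Check against Station 1 (with the unrounded x, y): √((x − 28.7)²+(y − 32.1)²) = 65.55 ≈ 65.56 km. ✓

67.7 km east, -20.6 km north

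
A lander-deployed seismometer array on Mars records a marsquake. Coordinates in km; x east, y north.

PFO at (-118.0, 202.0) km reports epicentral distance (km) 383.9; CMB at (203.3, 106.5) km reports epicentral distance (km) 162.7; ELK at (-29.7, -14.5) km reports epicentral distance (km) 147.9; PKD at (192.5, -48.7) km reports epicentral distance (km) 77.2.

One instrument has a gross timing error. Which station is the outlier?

PFO

Solve using three stations at a time. Using CMB, ELK, PKD (subtract circle equations pairwise → linear system) gives (x, y) ≈ (117.2, -31.6).
Distances from that point to each station vs reported:
  PFO: calculated 331.5 vs reported 383.9 → residual 52.4 km
  CMB: calculated 162.7 vs reported 162.7 → residual 0.0 km
  ELK: calculated 147.9 vs reported 147.9 → residual 0.0 km
  PKD: calculated 77.2 vs reported 77.2 → residual 0.0 km
CMB, ELK, PKD are mutually consistent (residuals ≈ 0); PFO is off by 52.4 km.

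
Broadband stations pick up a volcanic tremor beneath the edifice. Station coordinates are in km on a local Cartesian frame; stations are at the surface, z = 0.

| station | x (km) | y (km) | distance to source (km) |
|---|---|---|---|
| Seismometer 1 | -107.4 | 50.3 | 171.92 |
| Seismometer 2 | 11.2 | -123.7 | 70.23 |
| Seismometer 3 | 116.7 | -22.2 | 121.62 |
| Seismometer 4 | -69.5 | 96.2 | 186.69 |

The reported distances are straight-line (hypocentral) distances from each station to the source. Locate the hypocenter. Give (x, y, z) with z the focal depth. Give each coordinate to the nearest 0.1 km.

Each station gives a sphere (x−x_i)² + (y−y_i)² + z² = d_i² (stations at z=0).
Subtracting the Seismometer 1 sphere from Seismometer 2 and Seismometer 3: z² cancels, leaving linear equations in x and y:
237.2 x − 348.0 y = 25986.51
448.2 x − 145.0 y = 14811.94
Solving: x ≈ 11.404, y ≈ -66.901 km (keep extra digits for the depth step; rounded: 11.4, -66.9).
Then from the Seismometer 1 sphere: z² = 171.92² − (x + 107.4)² − (y − 50.3)² with x = 11.404, y = -66.901, so z ≈ 41.304 ≈ 41.3 km.

(11.4, -66.9, 41.3)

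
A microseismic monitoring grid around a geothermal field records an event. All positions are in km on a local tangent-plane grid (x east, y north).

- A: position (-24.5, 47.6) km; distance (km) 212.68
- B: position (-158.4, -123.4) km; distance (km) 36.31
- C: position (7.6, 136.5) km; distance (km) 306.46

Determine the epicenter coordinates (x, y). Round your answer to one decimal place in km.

-125.8 km east, -139.4 km north

Circle about each station: (x + 24.5)² + (y − 47.6)² = 212.68²; (x + 158.4)² + (y + 123.4)² = 36.31²; (x − 7.6)² + (y − 136.5)² = 306.46².
Subtracting pairs of circle equations eliminates x²+y² and gives linear equations (the radical axes):
-267.8 x − 342.0 y = 81366.48
64.2 x + 177.8 y = -32860.95
Solving the 2×2 system: x ≈ -125.8, y ≈ -139.4 km.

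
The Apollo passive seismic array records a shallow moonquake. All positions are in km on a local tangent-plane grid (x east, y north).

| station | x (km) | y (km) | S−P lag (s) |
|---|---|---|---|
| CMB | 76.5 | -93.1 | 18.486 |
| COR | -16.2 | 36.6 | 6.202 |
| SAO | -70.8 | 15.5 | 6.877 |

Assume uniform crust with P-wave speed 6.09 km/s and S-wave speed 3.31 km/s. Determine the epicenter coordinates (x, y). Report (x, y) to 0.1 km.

Distance from S−P lag: d = Δt · v_P v_S / (v_P − v_S) = Δt · (6.09·3.31)/(6.09−3.31) ≈ 7.2510·Δt.
So d_CMB = 134.04, d_COR = 44.97, d_SAO = 49.87 km.
Circle about each station: (x − 76.5)² + (y + 93.1)² = 134.04²; (x + 16.2)² + (y − 36.6)² = 44.97²; (x + 70.8)² + (y − 15.5)² = 49.87².
Subtracting pairs of circle equations eliminates x²+y² and gives linear equations (the radical axes):
-185.4 x + 259.4 y = 3026.56
-294.6 x + 217.2 y = 6212.73
Solving the 2×2 system: x ≈ -26.4, y ≈ -7.2 km.

-26.4 km east, -7.2 km north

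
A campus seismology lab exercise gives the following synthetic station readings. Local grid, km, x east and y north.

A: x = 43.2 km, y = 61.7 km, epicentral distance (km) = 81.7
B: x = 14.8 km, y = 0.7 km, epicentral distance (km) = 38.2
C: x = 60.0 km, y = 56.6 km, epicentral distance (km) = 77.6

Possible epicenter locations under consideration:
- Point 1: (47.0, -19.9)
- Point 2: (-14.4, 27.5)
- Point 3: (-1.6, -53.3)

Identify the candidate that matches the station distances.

For each candidate, compare |candidate − station| to the reported distance:
Point 1: residuals A 0.0, B 0.0, C 0.0 → max 0.0 km
Point 2: residuals A 14.7, B 1.4, C 2.3 → max 14.7 km
Point 3: residuals A 41.7, B 18.2, C 48.4 → max 48.4 km
Only Point 1 has all residuals ≈ 0.

Point 1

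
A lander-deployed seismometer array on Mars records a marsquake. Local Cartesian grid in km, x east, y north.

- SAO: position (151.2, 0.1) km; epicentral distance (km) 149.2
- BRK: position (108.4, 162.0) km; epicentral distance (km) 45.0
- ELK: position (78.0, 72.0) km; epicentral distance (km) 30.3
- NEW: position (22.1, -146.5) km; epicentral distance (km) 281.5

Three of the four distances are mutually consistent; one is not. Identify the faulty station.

Solve using three stations at a time. Using SAO, BRK, NEW (subtract circle equations pairwise → linear system) gives (x, y) ≈ (77.0, 129.6).
Distances from that point to each station vs reported:
  SAO: calculated 149.2 vs reported 149.2 → residual 0.0 km
  BRK: calculated 45.1 vs reported 45.0 → residual 0.1 km
  ELK: calculated 57.6 vs reported 30.3 → residual 27.3 km
  NEW: calculated 281.5 vs reported 281.5 → residual 0.0 km
SAO, BRK, NEW are mutually consistent (residuals ≈ 0); ELK is off by 27.3 km.

ELK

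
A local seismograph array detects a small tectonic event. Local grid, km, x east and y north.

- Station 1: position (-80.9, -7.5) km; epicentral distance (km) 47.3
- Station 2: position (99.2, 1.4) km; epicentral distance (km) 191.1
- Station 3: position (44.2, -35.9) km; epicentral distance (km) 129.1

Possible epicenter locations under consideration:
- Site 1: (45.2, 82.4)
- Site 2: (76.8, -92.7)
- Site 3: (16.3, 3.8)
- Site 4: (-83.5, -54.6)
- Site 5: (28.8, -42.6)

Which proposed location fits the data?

Site 4

For each candidate, compare |candidate − station| to the reported distance:
Site 1: residuals Station 1 107.6, Station 2 93.8, Station 3 10.8 → max 107.6 km
Site 2: residuals Station 1 131.9, Station 2 94.4, Station 3 63.6 → max 131.9 km
Site 3: residuals Station 1 50.6, Station 2 108.2, Station 3 80.6 → max 108.2 km
Site 4: residuals Station 1 0.1, Station 2 0.0, Station 3 0.0 → max 0.1 km
Site 5: residuals Station 1 67.9, Station 2 108.1, Station 3 112.3 → max 112.3 km
Only Site 4 has all residuals ≈ 0.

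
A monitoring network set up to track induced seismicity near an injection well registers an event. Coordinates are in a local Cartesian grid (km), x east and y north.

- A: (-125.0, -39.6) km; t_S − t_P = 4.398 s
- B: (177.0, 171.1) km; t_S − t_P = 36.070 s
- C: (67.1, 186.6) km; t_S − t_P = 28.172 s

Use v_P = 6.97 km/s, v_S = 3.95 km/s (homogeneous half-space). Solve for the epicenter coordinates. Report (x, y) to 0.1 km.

-96.6 km east, -11.3 km north

Distance from S−P lag: d = Δt · v_P v_S / (v_P − v_S) = Δt · (6.97·3.95)/(6.97−3.95) ≈ 9.1164·Δt.
So d_A = 40.09, d_B = 328.83, d_C = 256.83 km.
Circle about each station: (x + 125.0)² + (y + 39.6)² = 40.09²; (x − 177.0)² + (y − 171.1)² = 328.83²; (x − 67.1)² + (y − 186.6)² = 256.83².
Subtracting the A equation from the B and C equations removes the quadratic terms:
604.0 x + 421.4 y = -63110.91
384.2 x + 452.4 y = -42225.63
Solving the 2×2 system: x ≈ -96.6, y ≈ -11.3 km.
Check against A (with the unrounded x, y): √((x + 125.0)²+(y + 39.6)²) = 40.09 ≈ 40.09 km. ✓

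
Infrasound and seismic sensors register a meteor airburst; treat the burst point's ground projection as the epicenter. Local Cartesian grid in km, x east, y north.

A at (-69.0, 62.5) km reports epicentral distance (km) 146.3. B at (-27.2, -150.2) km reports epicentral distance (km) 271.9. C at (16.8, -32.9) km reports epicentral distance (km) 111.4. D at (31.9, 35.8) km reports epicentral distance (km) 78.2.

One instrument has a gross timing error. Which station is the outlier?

Solve using three stations at a time. Using A, B, D (subtract circle equations pairwise → linear system) gives (x, y) ≈ (71.5, 103.1).
Distances from that point to each station vs reported:
  A: calculated 146.2 vs reported 146.3 → residual 0.1 km
  B: calculated 271.9 vs reported 271.9 → residual 0.0 km
  C: calculated 146.6 vs reported 111.4 → residual 35.2 km
  D: calculated 78.1 vs reported 78.2 → residual 0.1 km
A, B, D are mutually consistent (residuals ≈ 0); C is off by 35.2 km.

C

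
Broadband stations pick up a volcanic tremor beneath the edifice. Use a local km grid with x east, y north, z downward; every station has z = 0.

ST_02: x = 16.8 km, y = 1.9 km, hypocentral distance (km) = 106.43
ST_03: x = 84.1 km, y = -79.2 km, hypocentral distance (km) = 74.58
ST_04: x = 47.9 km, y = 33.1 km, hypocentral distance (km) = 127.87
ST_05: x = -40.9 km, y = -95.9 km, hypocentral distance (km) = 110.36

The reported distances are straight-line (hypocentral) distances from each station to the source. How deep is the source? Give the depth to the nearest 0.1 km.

Each station gives a sphere (x−x_i)² + (y−y_i)² + z² = d_i² (stations at z=0).
Subtracting the ST_02 sphere from ST_03 and ST_04: z² cancels, leaving linear equations in x and y:
134.6 x − 162.2 y = 18824.77
62.2 x + 62.4 y = -1919.22
Solving: x ≈ 46.699, y ≈ -77.306 km (keep extra digits for the depth step; rounded: 46.7, -77.3).
Then from the ST_02 sphere: z² = 106.43² − (x − 16.8)² − (y − 1.9)² with x = 46.699, y = -77.306, so z ≈ 64.497 ≈ 64.5 km.

64.5 km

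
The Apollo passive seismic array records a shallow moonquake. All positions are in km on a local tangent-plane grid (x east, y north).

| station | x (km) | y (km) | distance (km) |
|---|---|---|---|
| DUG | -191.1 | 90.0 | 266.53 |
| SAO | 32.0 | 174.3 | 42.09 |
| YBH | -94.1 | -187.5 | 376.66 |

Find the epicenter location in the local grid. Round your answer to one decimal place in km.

68.0 km east, 152.5 km north

Circle about each station: (x + 191.1)² + (y − 90.0)² = 266.53²; (x − 32.0)² + (y − 174.3)² = 42.09²; (x + 94.1)² + (y + 187.5)² = 376.66².
Subtracting the DUG equation from the SAO and YBH equations removes the quadratic terms:
446.2 x + 168.6 y = 56051.95
194.0 x − 555.0 y = -71442.66
Solving the 2×2 system: x ≈ 68.0, y ≈ 152.5 km.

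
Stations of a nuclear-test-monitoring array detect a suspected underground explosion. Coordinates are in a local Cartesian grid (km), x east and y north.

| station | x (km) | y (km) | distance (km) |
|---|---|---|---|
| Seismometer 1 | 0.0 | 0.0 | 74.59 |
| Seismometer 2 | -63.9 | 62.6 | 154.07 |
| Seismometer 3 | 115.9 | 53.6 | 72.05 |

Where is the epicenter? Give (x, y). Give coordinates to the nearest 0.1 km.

(74.4, -5.3)

Circle about each station: x² + y² = 74.59²; (x + 63.9)² + (y − 62.6)² = 154.07²; (x − 115.9)² + (y − 53.6)² = 72.05².
Subtracting pairs of circle equations eliminates x²+y² and gives linear equations (the radical axes):
-127.8 x + 125.2 y = -10171.93
231.8 x + 107.2 y = 16678.24
Solving the 2×2 system: x ≈ 74.4, y ≈ -5.3 km.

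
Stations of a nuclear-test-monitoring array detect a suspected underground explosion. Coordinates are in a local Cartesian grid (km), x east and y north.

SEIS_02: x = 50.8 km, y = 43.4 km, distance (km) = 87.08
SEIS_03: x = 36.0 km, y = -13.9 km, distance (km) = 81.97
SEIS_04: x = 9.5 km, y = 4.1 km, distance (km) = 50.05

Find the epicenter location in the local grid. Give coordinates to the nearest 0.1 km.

Circle about each station: (x − 50.8)² + (y − 43.4)² = 87.08²; (x − 36.0)² + (y + 13.9)² = 81.97²; (x − 9.5)² + (y − 4.1)² = 50.05².
Subtracting the SEIS_02 equation from the SEIS_03 and SEIS_04 equations removes the quadratic terms:
-29.6 x − 114.6 y = -2111.14
-82.6 x − 78.6 y = 720.78
Solving the 2×2 system: x ≈ -34.8, y ≈ 27.4 km.
Check against SEIS_02 (with the unrounded x, y): √((x − 50.8)²+(y − 43.4)²) = 87.09 ≈ 87.08 km. ✓

(-34.8, 27.4)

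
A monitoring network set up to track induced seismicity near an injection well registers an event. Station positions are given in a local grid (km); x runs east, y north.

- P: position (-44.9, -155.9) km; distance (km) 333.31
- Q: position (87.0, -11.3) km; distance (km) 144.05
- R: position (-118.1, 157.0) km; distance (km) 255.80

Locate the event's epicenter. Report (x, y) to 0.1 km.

x ≈ 135.6 km, y ≈ 124.3 km

Circle about each station: (x + 44.9)² + (y + 155.9)² = 333.31²; (x − 87.0)² + (y + 11.3)² = 144.05²; (x + 118.1)² + (y − 157.0)² = 255.80².
Subtracting the P equation from the Q and R equations removes the quadratic terms:
263.8 x + 289.2 y = 71721.02
-146.4 x + 625.8 y = 57937.71
Solving the 2×2 system: x ≈ 135.6, y ≈ 124.3 km.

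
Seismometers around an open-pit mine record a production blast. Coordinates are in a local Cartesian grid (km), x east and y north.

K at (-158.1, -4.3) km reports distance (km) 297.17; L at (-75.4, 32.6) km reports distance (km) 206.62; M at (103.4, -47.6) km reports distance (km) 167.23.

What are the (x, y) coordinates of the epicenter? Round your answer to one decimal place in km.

Circle about each station: (x + 158.1)² + (y + 4.3)² = 297.17²; (x + 75.4)² + (y − 32.6)² = 206.62²; (x − 103.4)² + (y + 47.6)² = 167.23².
Subtracting pairs of circle equations eliminates x²+y² and gives linear equations (the radical axes):
165.4 x + 73.8 y = 27352.00
523.0 x − 86.6 y = 48287.36
Solving the 2×2 system: x ≈ 112.1, y ≈ 119.4 km.

(112.1, 119.4)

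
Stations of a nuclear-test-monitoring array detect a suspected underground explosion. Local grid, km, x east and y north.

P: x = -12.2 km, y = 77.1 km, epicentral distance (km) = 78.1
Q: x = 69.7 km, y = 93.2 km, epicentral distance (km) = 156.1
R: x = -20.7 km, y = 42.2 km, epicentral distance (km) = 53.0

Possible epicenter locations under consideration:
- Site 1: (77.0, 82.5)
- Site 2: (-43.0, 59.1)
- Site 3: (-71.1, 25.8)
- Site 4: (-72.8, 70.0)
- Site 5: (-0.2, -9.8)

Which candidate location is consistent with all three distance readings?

Site 3

For each candidate, compare |candidate − station| to the reported distance:
Site 1: residuals P 11.3, Q 143.1, R 52.7 → max 143.1 km
Site 2: residuals P 42.4, Q 38.4, R 25.0 → max 42.4 km
Site 3: residuals P 0.0, Q 0.0, R 0.0 → max 0.0 km
Site 4: residuals P 17.1, Q 11.7, R 6.1 → max 17.1 km
Site 5: residuals P 9.6, Q 31.6, R 2.9 → max 31.6 km
Only Site 3 has all residuals ≈ 0.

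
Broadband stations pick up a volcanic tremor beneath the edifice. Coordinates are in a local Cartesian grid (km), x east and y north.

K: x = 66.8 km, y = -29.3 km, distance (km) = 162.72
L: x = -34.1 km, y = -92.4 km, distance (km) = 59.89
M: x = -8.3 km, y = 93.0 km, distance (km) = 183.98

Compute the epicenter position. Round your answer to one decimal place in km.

-90.3 km east, -71.7 km north

Circle about each station: (x − 66.8)² + (y + 29.3)² = 162.72²; (x + 34.1)² + (y + 92.4)² = 59.89²; (x + 8.3)² + (y − 93.0)² = 183.98².
Subtracting the K equation from the L and M equations removes the quadratic terms:
-201.8 x − 126.2 y = 27270.83
-150.2 x + 244.6 y = -3973.68
Solving the 2×2 system: x ≈ -90.3, y ≈ -71.7 km.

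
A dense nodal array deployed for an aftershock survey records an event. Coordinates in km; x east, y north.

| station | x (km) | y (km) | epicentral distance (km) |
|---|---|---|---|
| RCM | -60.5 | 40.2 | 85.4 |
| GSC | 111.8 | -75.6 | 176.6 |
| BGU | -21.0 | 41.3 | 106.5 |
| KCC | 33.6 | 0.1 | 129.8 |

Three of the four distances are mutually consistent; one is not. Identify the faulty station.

Solve using three stations at a time. Using RCM, BGU, KCC (subtract circle equations pairwise → linear system) gives (x, y) ≈ (-89.8, -39.8).
Distances from that point to each station vs reported:
  RCM: calculated 85.2 vs reported 85.4 → residual 0.2 km
  GSC: calculated 204.7 vs reported 176.6 → residual 28.1 km
  BGU: calculated 106.3 vs reported 106.5 → residual 0.2 km
  KCC: calculated 129.6 vs reported 129.8 → residual 0.2 km
RCM, BGU, KCC are mutually consistent (residuals ≈ 0); GSC is off by 28.1 km.

GSC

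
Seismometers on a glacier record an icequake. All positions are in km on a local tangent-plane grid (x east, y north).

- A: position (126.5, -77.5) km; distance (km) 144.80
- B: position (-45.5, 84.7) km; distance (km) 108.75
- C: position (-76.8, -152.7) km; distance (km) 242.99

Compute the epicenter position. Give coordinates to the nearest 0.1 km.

Circle about each station: (x − 126.5)² + (y + 77.5)² = 144.80²; (x + 45.5)² + (y − 84.7)² = 108.75²; (x + 76.8)² + (y + 152.7)² = 242.99².
Subtracting the A equation from the B and C equations removes the quadratic terms:
-344.0 x + 324.4 y = -3623.68
-406.6 x − 150.4 y = -30870.07
Solving the 2×2 system: x ≈ 57.5, y ≈ 49.8 km.
Check against A (with the unrounded x, y): √((x − 126.5)²+(y + 77.5)²) = 144.80 ≈ 144.80 km. ✓

57.5 km east, 49.8 km north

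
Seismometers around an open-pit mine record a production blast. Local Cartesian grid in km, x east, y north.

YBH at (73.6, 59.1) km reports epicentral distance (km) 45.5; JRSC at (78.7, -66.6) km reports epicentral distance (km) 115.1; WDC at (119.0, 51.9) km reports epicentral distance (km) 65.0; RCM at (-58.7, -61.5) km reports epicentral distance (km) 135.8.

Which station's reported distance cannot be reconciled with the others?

Solve using three stations at a time. Using YBH, JRSC, RCM (subtract circle equations pairwise → linear system) gives (x, y) ≈ (32.7, 39.0).
Distances from that point to each station vs reported:
  YBH: calculated 45.6 vs reported 45.5 → residual 0.1 km
  JRSC: calculated 115.1 vs reported 115.1 → residual 0.0 km
  WDC: calculated 87.2 vs reported 65.0 → residual 22.2 km
  RCM: calculated 135.8 vs reported 135.8 → residual 0.0 km
YBH, JRSC, RCM are mutually consistent (residuals ≈ 0); WDC is off by 22.2 km.

WDC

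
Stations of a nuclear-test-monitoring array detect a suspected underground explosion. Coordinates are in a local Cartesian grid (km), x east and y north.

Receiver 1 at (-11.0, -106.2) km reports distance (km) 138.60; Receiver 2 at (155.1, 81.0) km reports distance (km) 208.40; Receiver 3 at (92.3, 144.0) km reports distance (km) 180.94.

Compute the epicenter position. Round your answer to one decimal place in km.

Circle about each station: (x + 11.0)² + (y + 106.2)² = 138.60²; (x − 155.1)² + (y − 81.0)² = 208.40²; (x − 92.3)² + (y − 144.0)² = 180.94².
Subtracting the Receiver 1 equation from the Receiver 2 and Receiver 3 equations removes the quadratic terms:
332.2 x + 374.4 y = -5003.03
206.6 x + 500.4 y = 4326.53
Solving the 2×2 system: x ≈ -46.4, y ≈ 27.8 km.
Check against Receiver 1 (with the unrounded x, y): √((x + 11.0)²+(y + 106.2)²) = 138.59 ≈ 138.60 km. ✓

(-46.4, 27.8)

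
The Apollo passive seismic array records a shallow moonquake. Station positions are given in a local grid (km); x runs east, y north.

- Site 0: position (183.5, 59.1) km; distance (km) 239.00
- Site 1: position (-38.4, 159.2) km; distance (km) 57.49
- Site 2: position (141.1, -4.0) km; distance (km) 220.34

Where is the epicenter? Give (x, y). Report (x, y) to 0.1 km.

Circle about each station: (x − 183.5)² + (y − 59.1)² = 239.00²; (x + 38.4)² + (y − 159.2)² = 57.49²; (x − 141.1)² + (y + 4.0)² = 220.34².
Subtracting the Site 0 equation from the Site 1 and Site 2 equations removes the quadratic terms:
-443.8 x + 200.2 y = 43470.04
-84.8 x − 126.2 y = -8668.57
Solving the 2×2 system: x ≈ -51.4, y ≈ 103.2 km.
Check against Site 0 (with the unrounded x, y): √((x − 183.5)²+(y − 59.1)²) = 238.99 ≈ 239.00 km. ✓

(-51.4, 103.2)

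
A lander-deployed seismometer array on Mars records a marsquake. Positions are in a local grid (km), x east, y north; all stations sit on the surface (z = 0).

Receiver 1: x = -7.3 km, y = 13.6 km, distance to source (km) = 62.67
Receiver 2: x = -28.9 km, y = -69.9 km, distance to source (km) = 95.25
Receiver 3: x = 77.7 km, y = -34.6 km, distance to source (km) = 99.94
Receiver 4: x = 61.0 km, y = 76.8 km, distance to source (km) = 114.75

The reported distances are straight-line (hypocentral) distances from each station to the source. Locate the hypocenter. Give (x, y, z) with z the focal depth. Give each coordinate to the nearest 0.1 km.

Each station gives a sphere (x−x_i)² + (y−y_i)² + z² = d_i² (stations at z=0).
Subtracting the Receiver 1 sphere from Receiver 2 and Receiver 3: z² cancels, leaving linear equations in x and y:
-43.2 x − 167.0 y = 337.94
170.0 x − 96.4 y = 935.73
Solving: x ≈ 3.799, y ≈ -3.006 km (keep extra digits for the depth step; rounded: 3.8, -3.0).
Then from the Receiver 1 sphere: z² = 62.67² − (x + 7.3)² − (y − 13.6)² with x = 3.799, y = -3.006, so z ≈ 59.402 ≈ 59.4 km.
Check against Receiver 4 (with the unrounded solution): distance 114.76 ≈ 114.75 km. ✓

x ≈ 3.8 km, y ≈ -3.0 km, depth ≈ 59.4 km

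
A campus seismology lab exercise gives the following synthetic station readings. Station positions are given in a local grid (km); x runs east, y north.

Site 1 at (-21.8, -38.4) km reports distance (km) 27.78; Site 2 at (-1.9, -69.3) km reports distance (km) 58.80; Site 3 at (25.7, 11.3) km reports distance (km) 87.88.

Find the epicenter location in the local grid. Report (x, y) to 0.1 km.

(-49.3, -34.5)

Circle about each station: (x + 21.8)² + (y + 38.4)² = 27.78²; (x + 1.9)² + (y + 69.3)² = 58.80²; (x − 25.7)² + (y − 11.3)² = 87.88².
Subtracting pairs of circle equations eliminates x²+y² and gives linear equations (the radical axes):
39.8 x − 61.8 y = 170.59
95.0 x + 99.4 y = -8112.79
Solving the 2×2 system: x ≈ -49.3, y ≈ -34.5 km.
Check against Site 1 (with the unrounded x, y): √((x + 21.8)²+(y + 38.4)²) = 27.77 ≈ 27.78 km. ✓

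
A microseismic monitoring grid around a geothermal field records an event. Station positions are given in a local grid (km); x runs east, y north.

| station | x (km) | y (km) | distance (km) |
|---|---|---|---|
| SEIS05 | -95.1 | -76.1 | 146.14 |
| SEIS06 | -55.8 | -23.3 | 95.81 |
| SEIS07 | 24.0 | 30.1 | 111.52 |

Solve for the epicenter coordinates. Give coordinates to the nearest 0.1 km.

Circle about each station: (x + 95.1)² + (y + 76.1)² = 146.14²; (x + 55.8)² + (y + 23.3)² = 95.81²; (x − 24.0)² + (y − 30.1)² = 111.52².
Subtracting pairs of circle equations eliminates x²+y² and gives linear equations (the radical axes):
78.6 x + 105.6 y = 998.65
238.2 x + 212.4 y = -4433.02
Solving the 2×2 system: x ≈ -80.4, y ≈ 69.3 km.
Check against SEIS05 (with the unrounded x, y): √((x + 95.1)²+(y + 76.1)²) = 146.15 ≈ 146.14 km. ✓

(-80.4, 69.3)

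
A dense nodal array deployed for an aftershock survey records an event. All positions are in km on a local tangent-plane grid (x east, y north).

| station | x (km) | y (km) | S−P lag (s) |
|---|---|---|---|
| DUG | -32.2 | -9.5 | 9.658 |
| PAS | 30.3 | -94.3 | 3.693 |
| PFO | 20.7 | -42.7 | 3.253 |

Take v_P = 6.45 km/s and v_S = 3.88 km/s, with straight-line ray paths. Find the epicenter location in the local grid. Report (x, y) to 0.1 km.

Distance from S−P lag: d = Δt · v_P v_S / (v_P − v_S) = Δt · (6.45·3.88)/(6.45−3.88) ≈ 9.7377·Δt.
So d_DUG = 94.05, d_PAS = 35.96, d_PFO = 31.68 km.
Circle about each station: (x + 32.2)² + (y + 9.5)² = 94.05²; (x − 30.3)² + (y + 94.3)² = 35.96²; (x − 20.7)² + (y + 42.7)² = 31.68².
Subtracting the DUG equation from the PAS and PFO equations removes the quadratic terms:
125.0 x − 169.6 y = 16235.77
105.8 x − 66.4 y = 8966.47
Solving the 2×2 system: x ≈ 45.9, y ≈ -61.9 km.
Check against DUG (with the unrounded x, y): √((x + 32.2)²+(y + 9.5)²) = 94.05 ≈ 94.05 km. ✓

(45.9, -61.9)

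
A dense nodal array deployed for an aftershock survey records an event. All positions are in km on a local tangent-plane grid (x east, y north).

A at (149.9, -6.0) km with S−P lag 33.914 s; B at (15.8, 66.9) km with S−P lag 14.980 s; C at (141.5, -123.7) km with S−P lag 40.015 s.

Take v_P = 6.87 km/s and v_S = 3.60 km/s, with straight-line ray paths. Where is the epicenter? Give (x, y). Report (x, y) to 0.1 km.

-97.4 km east, 62.1 km north

Distance from S−P lag: d = Δt · v_P v_S / (v_P − v_S) = Δt · (6.87·3.60)/(6.87−3.60) ≈ 7.5633·Δt.
So d_A = 256.50, d_B = 113.30, d_C = 302.65 km.
Circle about each station: (x − 149.9)² + (y + 6.0)² = 256.50²; (x − 15.8)² + (y − 66.9)² = 113.30²; (x − 141.5)² + (y + 123.7)² = 302.65².
Subtracting the A equation from the B and C equations removes the quadratic terms:
-268.2 x + 145.8 y = 35174.60
-16.8 x − 235.4 y = -12986.84
Solving the 2×2 system: x ≈ -97.4, y ≈ 62.1 km.
Check against A (with the unrounded x, y): √((x − 149.9)²+(y + 6.0)²) = 256.49 ≈ 256.50 km. ✓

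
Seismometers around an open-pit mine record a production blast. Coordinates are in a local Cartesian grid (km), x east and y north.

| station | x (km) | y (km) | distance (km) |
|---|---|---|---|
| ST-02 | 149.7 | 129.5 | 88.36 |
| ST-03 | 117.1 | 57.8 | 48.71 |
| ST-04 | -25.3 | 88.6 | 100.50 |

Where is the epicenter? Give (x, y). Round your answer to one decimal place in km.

Circle about each station: (x − 149.7)² + (y − 129.5)² = 88.36²; (x − 117.1)² + (y − 57.8)² = 48.71²; (x + 25.3)² + (y − 88.6)² = 100.50².
Subtracting the ST-02 equation from the ST-03 and ST-04 equations removes the quadratic terms:
-65.2 x − 143.4 y = -16692.26
-350.0 x − 81.8 y = -32983.05
Solving the 2×2 system: x ≈ 75.0, y ≈ 82.3 km.

75.0 km east, 82.3 km north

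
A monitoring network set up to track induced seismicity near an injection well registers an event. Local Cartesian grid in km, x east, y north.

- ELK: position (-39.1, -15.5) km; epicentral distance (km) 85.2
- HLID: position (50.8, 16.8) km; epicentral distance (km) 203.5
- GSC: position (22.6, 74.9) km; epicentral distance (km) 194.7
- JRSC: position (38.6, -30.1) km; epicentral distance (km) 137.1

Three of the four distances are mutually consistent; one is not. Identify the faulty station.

Solve using three stations at a time. Using ELK, GSC, JRSC (subtract circle equations pairwise → linear system) gives (x, y) ≈ (-86.5, -86.4).
Distances from that point to each station vs reported:
  ELK: calculated 85.3 vs reported 85.2 → residual 0.1 km
  HLID: calculated 171.7 vs reported 203.5 → residual 31.8 km
  GSC: calculated 194.7 vs reported 194.7 → residual 0.0 km
  JRSC: calculated 137.2 vs reported 137.1 → residual 0.1 km
ELK, GSC, JRSC are mutually consistent (residuals ≈ 0); HLID is off by 31.8 km.

HLID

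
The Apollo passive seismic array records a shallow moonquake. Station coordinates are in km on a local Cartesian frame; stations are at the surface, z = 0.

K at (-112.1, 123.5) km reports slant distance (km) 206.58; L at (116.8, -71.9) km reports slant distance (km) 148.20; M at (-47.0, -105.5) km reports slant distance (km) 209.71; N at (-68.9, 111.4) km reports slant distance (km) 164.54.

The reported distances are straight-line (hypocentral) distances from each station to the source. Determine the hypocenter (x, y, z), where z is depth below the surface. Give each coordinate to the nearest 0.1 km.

Each station gives a sphere (x−x_i)² + (y−y_i)² + z² = d_i² (stations at z=0).
Subtracting the K sphere from L and M: z² cancels, leaving linear equations in x and y:
457.8 x − 390.8 y = 11705.25
130.2 x − 458.0 y = -15782.40
Solving: x ≈ 72.604, y ≈ 55.099 km (keep extra digits for the depth step; rounded: 72.6, 55.1).
Then from the K sphere: z² = 206.58² − (x + 112.1)² − (y − 123.5)² with x = 72.604, y = 55.099, so z ≈ 62.298 ≈ 62.3 km.

(72.6, 55.1, 62.3)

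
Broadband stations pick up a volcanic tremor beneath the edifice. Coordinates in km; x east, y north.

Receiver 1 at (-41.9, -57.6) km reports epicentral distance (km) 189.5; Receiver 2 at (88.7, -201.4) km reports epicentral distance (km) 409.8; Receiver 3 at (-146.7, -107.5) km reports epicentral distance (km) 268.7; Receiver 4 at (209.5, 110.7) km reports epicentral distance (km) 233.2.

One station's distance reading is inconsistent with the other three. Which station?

Receiver 2

Solve using three stations at a time. Using Receiver 1, Receiver 3, Receiver 4 (subtract circle equations pairwise → linear system) gives (x, y) ≈ (-22.8, 130.9).
Distances from that point to each station vs reported:
  Receiver 1: calculated 189.5 vs reported 189.5 → residual 0.0 km
  Receiver 2: calculated 350.5 vs reported 409.8 → residual 59.3 km
  Receiver 3: calculated 268.7 vs reported 268.7 → residual 0.0 km
  Receiver 4: calculated 233.2 vs reported 233.2 → residual 0.0 km
Receiver 1, Receiver 3, Receiver 4 are mutually consistent (residuals ≈ 0); Receiver 2 is off by 59.3 km.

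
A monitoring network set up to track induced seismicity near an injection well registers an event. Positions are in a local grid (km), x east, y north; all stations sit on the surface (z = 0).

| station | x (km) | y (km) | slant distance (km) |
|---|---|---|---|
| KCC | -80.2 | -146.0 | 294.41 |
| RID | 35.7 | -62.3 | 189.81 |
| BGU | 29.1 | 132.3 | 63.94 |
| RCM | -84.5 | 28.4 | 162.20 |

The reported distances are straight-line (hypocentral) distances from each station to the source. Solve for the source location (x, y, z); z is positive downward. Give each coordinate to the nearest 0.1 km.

x ≈ 36.4 km, y ≈ 117.2 km, depth ≈ 61.7 km

Each station gives a sphere (x−x_i)² + (y−y_i)² + z² = d_i² (stations at z=0).
Subtracting the KCC sphere from RID and BGU: z² cancels, leaving linear equations in x and y:
231.8 x + 167.4 y = 28057.15
218.6 x + 556.6 y = 73190.98
Solving: x ≈ 36.401, y ≈ 117.200 km (keep extra digits for the depth step; rounded: 36.4, 117.2).
Then from the KCC sphere: z² = 294.41² − (x + 80.2)² − (y + 146.0)² with x = 36.401, y = 117.200, so z ≈ 61.703 ≈ 61.7 km.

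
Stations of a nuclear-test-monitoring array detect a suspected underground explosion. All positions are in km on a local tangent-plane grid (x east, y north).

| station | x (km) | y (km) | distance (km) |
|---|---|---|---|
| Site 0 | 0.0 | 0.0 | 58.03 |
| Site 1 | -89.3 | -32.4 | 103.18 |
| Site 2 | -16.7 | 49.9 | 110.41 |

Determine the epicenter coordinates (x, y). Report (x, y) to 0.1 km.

Circle about each station: x² + y² = 58.03²; (x + 89.3)² + (y + 32.4)² = 103.18²; (x + 16.7)² + (y − 49.9)² = 110.41².
Subtracting pairs of circle equations eliminates x²+y² and gives linear equations (the radical axes):
-178.6 x − 64.8 y = 1745.62
-33.4 x + 99.8 y = -6053.99
Solving the 2×2 system: x ≈ 10.9, y ≈ -57.0 km.

(10.9, -57.0)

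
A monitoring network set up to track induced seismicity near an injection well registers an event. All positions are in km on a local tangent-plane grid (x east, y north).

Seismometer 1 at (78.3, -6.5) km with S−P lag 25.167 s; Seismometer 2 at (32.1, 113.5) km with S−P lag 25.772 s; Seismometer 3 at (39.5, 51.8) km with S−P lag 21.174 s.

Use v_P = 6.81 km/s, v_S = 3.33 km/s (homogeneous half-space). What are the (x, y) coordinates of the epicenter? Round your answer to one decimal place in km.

(-85.7, -6.2)

Distance from S−P lag: d = Δt · v_P v_S / (v_P − v_S) = Δt · (6.81·3.33)/(6.81−3.33) ≈ 6.5165·Δt.
So d_Seismometer 1 = 164.00, d_Seismometer 2 = 167.94, d_Seismometer 3 = 137.98 km.
Circle about each station: (x − 78.3)² + (y + 6.5)² = 164.00²; (x − 32.1)² + (y − 113.5)² = 167.94²; (x − 39.5)² + (y − 51.8)² = 137.98².
Subtracting pairs of circle equations eliminates x²+y² and gives linear equations (the radical axes):
-92.4 x + 240.0 y = 6431.68
-77.6 x + 116.6 y = 5927.87
Solving the 2×2 system: x ≈ -85.7, y ≈ -6.2 km.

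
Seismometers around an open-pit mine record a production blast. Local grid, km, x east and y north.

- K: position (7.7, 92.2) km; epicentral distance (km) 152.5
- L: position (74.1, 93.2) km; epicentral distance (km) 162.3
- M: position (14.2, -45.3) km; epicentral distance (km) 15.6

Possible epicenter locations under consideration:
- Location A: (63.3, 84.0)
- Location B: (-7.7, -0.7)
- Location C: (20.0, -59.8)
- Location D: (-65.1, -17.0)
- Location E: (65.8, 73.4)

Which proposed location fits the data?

For each candidate, compare |candidate − station| to the reported distance:
Location A: residuals K 96.3, L 148.1, M 122.7 → max 148.1 km
Location B: residuals K 58.3, L 37.8, M 34.1 → max 58.3 km
Location C: residuals K 0.0, L 0.0, M 0.0 → max 0.0 km
Location D: residuals K 21.3, L 15.2, M 68.6 → max 68.6 km
Location E: residuals K 91.4, L 140.8, M 113.8 → max 140.8 km
Only Location C has all residuals ≈ 0.

Location C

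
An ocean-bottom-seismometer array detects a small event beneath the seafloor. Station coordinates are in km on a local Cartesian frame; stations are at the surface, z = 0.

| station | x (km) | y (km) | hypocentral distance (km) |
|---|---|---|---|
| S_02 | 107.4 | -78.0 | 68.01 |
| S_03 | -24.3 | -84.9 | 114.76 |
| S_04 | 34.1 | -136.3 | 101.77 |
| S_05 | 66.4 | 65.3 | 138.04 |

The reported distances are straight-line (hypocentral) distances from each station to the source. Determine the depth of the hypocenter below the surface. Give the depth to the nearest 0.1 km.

z ≈ 56.0 km

Each station gives a sphere (x−x_i)² + (y−y_i)² + z² = d_i² (stations at z=0).
Subtracting the S_02 sphere from S_03 and S_04: z² cancels, leaving linear equations in x and y:
-263.4 x − 13.8 y = -18364.76
-146.6 x − 116.6 y = -3610.03
Solving: x ≈ 72.902, y ≈ -60.698 km (keep extra digits for the depth step; rounded: 72.9, -60.7).
Then from the S_02 sphere: z² = 68.01² − (x − 107.4)² − (y + 78.0)² with x = 72.902, y = -60.698, so z ≈ 55.999 ≈ 56.0 km.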